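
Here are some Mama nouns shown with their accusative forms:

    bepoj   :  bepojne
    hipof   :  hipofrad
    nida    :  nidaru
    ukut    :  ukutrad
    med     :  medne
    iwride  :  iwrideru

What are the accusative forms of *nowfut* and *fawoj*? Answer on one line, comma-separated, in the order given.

nowfutrad, fawojne

The suffix is conditioned by the final sound: -rad when the stem ends in a voiceless consonant (*hipof*, *ukut*); -ne when the stem ends in a voiced consonant (*bepoj*, *med*); -ru when the stem ends in a vowel (*nida*, *iwride*).
The final sound of *nowfut* is /t/, which is a voiceless consonant, so the suffix is -rad, giving *nowfutrad*.
Since the final sound of *fawoj* is /j/ (a voiced consonant), it takes -ne, giving *fawojne*.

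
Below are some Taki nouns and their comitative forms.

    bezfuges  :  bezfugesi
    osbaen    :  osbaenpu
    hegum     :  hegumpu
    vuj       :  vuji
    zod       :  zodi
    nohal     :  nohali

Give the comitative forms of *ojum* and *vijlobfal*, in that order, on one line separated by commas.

ojumpu, vijlobfali

The alternation tracks the final consonant of the stem — -pu when the stem ends in a nasal (*osbaen*, *hegum*); -i when the stem ends in a non-nasal consonant (*bezfuges*, *vuj*, *zod*, *nohal*).
Since the final consonant of *ojum* is /m/ (a nasal), it takes -pu, giving *ojumpu*.
The final consonant of *vijlobfal* is /l/, which is non-nasal, so the suffix is -i, giving *vijlobfali*.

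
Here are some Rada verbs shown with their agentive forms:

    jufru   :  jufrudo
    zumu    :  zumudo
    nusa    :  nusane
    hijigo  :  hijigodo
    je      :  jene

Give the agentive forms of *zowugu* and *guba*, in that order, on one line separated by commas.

zowugudo, gubane

The pattern is rounding harmony: -do when the last vowel of the stem is a rounded vowel (*jufru*, *zumu*, *hijigo*); -ne when the last vowel of the stem is an unrounded vowel (*nusa*, *je*).
*zowugu* — last vowel /u/ (a rounded vowel) → -do → *zowugudo*.
The last vowel of *guba* is /a/, which is an unrounded vowel, so the suffix is -ne, giving *gubane*.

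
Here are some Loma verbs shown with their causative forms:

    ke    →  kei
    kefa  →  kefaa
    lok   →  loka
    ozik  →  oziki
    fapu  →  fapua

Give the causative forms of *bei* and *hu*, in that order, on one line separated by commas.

beii, hua

Looking at the last vowel of each stem: -i when the last vowel of the stem is a front vowel (*ke*, *ozik*); -a when the last vowel of the stem is a back vowel (*kefa*, *lok*, *fapu*).
Since the last vowel of *bei* is /i/ (a front vowel), it takes -i, giving *beii*.
*hu*: last vowel = /u/, a back vowel → -a → *hua*.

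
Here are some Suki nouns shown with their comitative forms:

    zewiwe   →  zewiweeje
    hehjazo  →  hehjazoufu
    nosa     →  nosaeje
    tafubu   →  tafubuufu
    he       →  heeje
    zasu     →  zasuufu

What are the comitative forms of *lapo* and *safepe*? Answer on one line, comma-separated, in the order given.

The suffix is conditioned by the last vowel: -ufu when the last vowel of the stem is a rounded vowel (*hehjazo*, *tafubu*, *zasu*); -eje when the last vowel of the stem is an unrounded vowel (*zewiwe*, *nosa*, *he*).
*lapo* — last vowel /o/ (a rounded vowel) → -ufu → *lapoufu*.
*safepe*: last vowel = /e/, an unrounded vowel → -eje → *safepeeje*.

lapoufu, safepeeje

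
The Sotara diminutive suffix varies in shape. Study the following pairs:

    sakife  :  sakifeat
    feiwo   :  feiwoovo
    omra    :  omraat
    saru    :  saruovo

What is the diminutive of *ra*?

raat

Looking at the last vowel of each stem: -ovo when the last vowel of the stem is a rounded vowel (*feiwo*, *saru*); -at when the last vowel of the stem is an unrounded vowel (*sakife*, *omra*).
*ra* — last vowel /a/ (an unrounded vowel) → -at → *raat*.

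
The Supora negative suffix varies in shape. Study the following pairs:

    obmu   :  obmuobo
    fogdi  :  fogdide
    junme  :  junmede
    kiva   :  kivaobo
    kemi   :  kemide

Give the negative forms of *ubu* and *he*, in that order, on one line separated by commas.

ubuobo, hede

Looking at the last vowel of each stem: -de when the last vowel of the stem is a front vowel (*fogdi*, *junme*, *kemi*); -obo when the last vowel of the stem is a back vowel (*obmu*, *kiva*).
*ubu* — last vowel /u/ (a back vowel) → -obo → *ubuobo*.
*he* — last vowel /e/ (a front vowel) → -de → *hede*.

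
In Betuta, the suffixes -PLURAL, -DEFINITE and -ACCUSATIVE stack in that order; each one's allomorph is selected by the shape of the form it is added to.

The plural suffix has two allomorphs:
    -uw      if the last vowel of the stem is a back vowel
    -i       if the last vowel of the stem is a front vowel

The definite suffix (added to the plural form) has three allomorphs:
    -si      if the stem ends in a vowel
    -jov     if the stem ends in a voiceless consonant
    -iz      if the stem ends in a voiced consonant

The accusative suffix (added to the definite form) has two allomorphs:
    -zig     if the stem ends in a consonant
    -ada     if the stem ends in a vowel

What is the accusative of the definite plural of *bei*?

beiisiada

Since the last vowel of *bei* is /i/ (a front vowel), it takes -i, giving *beii*.
Since the final sound of the plural form *beii* is /i/ (a vowel), it takes -si, giving *beiisi*.
The final sound of the definite form *beiisi* is /i/, which is a vowel, so the accusative suffix is -ada, giving *beiisiada*.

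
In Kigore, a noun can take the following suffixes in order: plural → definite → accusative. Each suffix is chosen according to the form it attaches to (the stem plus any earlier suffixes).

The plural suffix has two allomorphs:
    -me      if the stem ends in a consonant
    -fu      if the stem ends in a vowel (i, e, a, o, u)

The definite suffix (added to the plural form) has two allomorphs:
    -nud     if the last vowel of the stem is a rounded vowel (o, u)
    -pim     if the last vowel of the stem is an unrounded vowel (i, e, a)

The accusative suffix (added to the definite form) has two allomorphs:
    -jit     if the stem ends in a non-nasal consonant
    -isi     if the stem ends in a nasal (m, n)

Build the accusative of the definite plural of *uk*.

ukmepimisi

*uk* — final sound /k/ (a consonant) → -me → *ukme*.
Since the last vowel of the plural form *ukme* is /e/ (an unrounded vowel), it takes -pim, giving *ukmepim*.
The definite form *ukmepim* — final consonant /m/ (a nasal) → -isi → *ukmepimisi*.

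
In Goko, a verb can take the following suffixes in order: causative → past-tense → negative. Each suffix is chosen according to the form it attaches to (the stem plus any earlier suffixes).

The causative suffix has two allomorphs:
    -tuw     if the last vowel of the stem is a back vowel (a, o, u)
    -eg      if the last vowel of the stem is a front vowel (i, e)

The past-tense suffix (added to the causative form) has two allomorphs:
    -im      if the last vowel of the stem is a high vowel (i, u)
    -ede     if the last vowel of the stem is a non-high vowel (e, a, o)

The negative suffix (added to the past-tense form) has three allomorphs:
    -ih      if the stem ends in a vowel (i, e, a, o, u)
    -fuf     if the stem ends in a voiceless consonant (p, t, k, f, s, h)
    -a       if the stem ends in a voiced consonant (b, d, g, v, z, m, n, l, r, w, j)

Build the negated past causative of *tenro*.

tenrotuwima

*tenro* — last vowel /o/ (a back vowel) → -tuw → *tenrotuw*.
The last vowel of the causative form *tenrotuw* is /u/, which is a high vowel, so the past-tense suffix is -im, giving *tenrotuwim*.
The past-tense form *tenrotuwim* — final sound /m/ (a voiced consonant) → -a → *tenrotuwima*.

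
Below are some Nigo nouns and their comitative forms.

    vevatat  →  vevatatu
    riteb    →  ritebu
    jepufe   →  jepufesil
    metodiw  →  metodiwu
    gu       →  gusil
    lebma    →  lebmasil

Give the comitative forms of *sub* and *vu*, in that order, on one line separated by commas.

The alternation tracks the final sound of the stem — -u when the stem ends in a consonant (*vevatat*, *riteb*, *metodiw*); -sil when the stem ends in a vowel (*jepufe*, *gu*, *lebma*).
The final sound of *sub* is /b/, which is a consonant, so the suffix is -u, giving *subu*.
*vu*: final sound = /u/, a vowel → -sil → *vusil*.

subu, vusil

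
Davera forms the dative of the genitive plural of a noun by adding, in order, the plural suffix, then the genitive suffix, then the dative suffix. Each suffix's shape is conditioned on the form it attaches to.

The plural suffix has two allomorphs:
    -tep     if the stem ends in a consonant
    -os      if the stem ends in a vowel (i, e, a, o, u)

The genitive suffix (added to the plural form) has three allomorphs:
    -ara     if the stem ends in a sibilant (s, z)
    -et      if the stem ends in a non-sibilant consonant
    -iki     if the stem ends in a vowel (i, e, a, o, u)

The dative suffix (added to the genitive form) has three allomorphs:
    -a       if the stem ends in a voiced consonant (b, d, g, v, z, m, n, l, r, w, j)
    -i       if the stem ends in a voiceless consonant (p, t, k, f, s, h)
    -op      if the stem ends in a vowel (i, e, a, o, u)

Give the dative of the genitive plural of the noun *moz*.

The final sound of *moz* is /z/, which is a consonant, so the plural suffix is -tep, giving *moztep*.
The plural form *moztep* — final sound /p/ (a non-sibilant consonant) → -et → *moztepet*.
The genitive form *moztepet*: final sound = /t/, a voiceless consonant → -i → *moztepeti*.

moztepeti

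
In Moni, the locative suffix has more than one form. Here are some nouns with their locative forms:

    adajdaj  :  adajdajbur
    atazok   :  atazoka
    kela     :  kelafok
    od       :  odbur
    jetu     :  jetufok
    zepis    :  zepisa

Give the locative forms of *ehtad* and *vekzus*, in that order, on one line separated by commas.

The pattern is voicing of the final sound: -a when the stem ends in a voiceless consonant (*atazok*, *zepis*); -bur when the stem ends in a voiced consonant (*adajdaj*, *od*); -fok when the stem ends in a vowel (*kela*, *jetu*).
*ehtad*: final sound = /d/, a voiced consonant → -bur → *ehtadbur*.
*vekzus*: final sound = /s/, a voiceless consonant → -a → *vekzusa*.

ehtadbur, vekzusa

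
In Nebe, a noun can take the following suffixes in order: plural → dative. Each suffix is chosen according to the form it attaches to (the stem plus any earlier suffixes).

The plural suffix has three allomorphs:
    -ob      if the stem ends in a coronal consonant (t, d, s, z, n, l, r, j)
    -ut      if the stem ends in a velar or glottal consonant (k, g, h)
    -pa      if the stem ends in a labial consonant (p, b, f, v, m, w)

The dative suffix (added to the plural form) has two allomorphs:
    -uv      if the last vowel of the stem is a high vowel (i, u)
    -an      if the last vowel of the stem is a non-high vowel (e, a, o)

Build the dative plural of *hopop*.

hopoppaan

The final consonant of *hopop* is /p/, which is labial, so the plural suffix is -pa, giving *hopoppa*.
The plural form *hopoppa*: last vowel = /a/, a non-high vowel → -an → *hopoppaan*.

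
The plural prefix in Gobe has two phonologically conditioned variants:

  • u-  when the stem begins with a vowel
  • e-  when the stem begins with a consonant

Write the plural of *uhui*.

*uhui* — first sound /u/ (a vowel) → u- → *uuhui*.

uuhui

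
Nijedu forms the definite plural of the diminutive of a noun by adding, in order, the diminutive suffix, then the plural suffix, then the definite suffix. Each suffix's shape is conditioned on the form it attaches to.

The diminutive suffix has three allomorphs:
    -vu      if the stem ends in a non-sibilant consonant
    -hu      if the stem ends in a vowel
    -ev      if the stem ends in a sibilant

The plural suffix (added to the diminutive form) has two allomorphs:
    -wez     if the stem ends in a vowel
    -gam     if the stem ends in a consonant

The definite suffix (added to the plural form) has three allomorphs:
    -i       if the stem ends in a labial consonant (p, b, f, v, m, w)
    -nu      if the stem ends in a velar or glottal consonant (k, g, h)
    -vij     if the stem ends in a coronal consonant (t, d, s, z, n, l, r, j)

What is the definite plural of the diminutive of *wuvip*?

The final sound of *wuvip* is /p/, which is a non-sibilant consonant, so the diminutive suffix is -vu, giving *wuvipvu*.
The final sound of the diminutive form *wuvipvu* is /u/, which is a vowel, so the plural suffix is -wez, giving *wuvipvuwez*.
The plural form *wuvipvuwez* — final consonant /z/ (coronal) → -vij → *wuvipvuwezvij*.

wuvipvuwezvij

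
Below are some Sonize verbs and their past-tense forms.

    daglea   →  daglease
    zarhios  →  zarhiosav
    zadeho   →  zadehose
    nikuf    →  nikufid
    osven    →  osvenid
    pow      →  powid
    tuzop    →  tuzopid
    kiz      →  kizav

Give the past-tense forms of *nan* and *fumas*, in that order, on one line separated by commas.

Looking at the final sound of each stem: -av when the stem ends in a sibilant (*zarhios*, *kiz*); -id when the stem ends in a non-sibilant consonant (*nikuf*, *osven*, *pow*, *tuzop*); -se when the stem ends in a vowel (*daglea*, *zadeho*).
The final sound of *nan* is /n/, which is a non-sibilant consonant, so the suffix is -id, giving *nanid*.
*fumas*: final sound = /s/, a sibilant → -av → *fumasav*.

nanid, fumasav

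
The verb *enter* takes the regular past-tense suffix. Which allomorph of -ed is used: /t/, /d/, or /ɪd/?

The stem *enter* ends in a voiced sound other than /d/.
The -ed suffix is realized as /ɪd/ after /t, d/; as /t/ after other voiceless consonants; and as /d/ after other voiced sounds.
So -ed on *enter* is pronounced /d/.

/d/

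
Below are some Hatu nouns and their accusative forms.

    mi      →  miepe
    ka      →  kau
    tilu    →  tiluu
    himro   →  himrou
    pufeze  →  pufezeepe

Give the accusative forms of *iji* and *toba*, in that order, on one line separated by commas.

ijiepe, tobau

Looking at the last vowel of each stem: -epe when the last vowel of the stem is a front vowel (*mi*, *pufeze*); -u when the last vowel of the stem is a back vowel (*ka*, *tilu*, *himro*).
Since the last vowel of *iji* is /i/ (a front vowel), it takes -epe, giving *ijiepe*.
Since the last vowel of *toba* is /a/ (a back vowel), it takes -u, giving *tobau*.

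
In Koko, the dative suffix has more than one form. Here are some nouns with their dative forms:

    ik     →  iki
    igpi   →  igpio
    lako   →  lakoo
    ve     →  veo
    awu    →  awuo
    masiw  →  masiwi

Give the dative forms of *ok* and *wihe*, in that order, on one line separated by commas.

oki, wiheo

The alternation tracks the final sound of the stem — -i when the stem ends in a consonant (*ik*, *masiw*); -o when the stem ends in a vowel (*igpi*, *lako*, *ve*, *awu*).
The final sound of *ok* is /k/, which is a consonant, so the suffix is -i, giving *oki*.
Since the final sound of *wihe* is /e/ (a vowel), it takes -o, giving *wiheo*.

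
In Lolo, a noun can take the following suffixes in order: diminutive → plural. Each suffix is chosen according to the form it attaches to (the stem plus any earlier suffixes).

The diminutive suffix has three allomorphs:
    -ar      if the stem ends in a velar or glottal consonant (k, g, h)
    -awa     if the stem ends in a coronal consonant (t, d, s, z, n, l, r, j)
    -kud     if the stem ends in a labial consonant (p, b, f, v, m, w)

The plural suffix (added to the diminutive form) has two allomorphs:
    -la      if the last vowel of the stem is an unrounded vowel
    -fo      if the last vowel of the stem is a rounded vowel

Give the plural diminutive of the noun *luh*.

Since the final consonant of *luh* is /h/ (velar/glottal), it takes -ar, giving *luhar*.
The diminutive form *luhar* — last vowel /a/ (an unrounded vowel) → -la → *luharla*.

luharla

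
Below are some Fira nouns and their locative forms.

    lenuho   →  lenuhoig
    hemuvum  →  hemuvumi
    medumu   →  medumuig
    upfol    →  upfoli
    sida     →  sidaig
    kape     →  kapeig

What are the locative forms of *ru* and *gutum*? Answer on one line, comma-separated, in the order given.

The pattern is consonant vs. vowel: -i when the stem ends in a consonant (*hemuvum*, *upfol*); -ig when the stem ends in a vowel (*lenuho*, *medumu*, *sida*, *kape*).
*ru*: final sound = /u/, a vowel → -ig → *ruig*.
*gutum* — final sound /m/ (a consonant) → -i → *gutumi*.

ruig, gutumi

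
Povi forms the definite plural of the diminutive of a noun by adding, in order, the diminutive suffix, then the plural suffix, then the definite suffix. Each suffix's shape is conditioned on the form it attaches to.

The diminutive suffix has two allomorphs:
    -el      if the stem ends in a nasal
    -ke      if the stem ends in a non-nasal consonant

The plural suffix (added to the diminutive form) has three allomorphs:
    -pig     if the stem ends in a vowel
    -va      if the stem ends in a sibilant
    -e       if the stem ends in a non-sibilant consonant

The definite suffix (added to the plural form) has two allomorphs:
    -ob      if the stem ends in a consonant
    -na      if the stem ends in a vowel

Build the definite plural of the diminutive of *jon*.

jonelena

The final consonant of *jon* is /n/, which is a nasal, so the diminutive suffix is -el, giving *jonel*.
The diminutive form *jonel*: final sound = /l/, a non-sibilant consonant → -e → *jonele*.
Since the final sound of the plural form *jonele* is /e/ (a vowel), it takes -na, giving *jonelena*.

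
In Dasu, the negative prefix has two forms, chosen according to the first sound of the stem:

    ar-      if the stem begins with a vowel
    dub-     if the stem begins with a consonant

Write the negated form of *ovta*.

The first sound of *ovta* is /o/, which is a vowel, so the prefix is ar-, giving *arovta*.

arovta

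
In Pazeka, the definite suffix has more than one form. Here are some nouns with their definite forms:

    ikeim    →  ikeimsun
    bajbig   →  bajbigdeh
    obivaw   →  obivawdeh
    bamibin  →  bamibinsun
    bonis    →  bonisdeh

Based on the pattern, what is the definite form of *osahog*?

The pattern is nasality of the final consonant: -sun when the stem ends in a nasal (*ikeim*, *bamibin*); -deh when the stem ends in a non-nasal consonant (*bajbig*, *obivaw*, *bonis*).
Since the final consonant of *osahog* is /g/ (non-nasal), it takes -deh, giving *osahogdeh*.

osahogdeh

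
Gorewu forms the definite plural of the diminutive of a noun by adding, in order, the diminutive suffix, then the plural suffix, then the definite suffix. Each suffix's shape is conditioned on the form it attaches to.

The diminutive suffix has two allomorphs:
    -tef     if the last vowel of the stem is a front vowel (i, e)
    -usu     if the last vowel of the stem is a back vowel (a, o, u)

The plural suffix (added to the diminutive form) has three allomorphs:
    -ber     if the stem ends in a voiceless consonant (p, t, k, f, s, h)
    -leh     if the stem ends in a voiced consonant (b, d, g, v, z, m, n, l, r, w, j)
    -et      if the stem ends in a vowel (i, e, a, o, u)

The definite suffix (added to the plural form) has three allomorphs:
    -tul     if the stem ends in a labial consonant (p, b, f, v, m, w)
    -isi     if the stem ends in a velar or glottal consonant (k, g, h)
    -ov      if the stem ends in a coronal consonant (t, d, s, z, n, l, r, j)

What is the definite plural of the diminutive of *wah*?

*wah*: last vowel = /a/, a back vowel → -usu → *wahusu*.
The final sound of the diminutive form *wahusu* is /u/, which is a vowel, so the plural suffix is -et, giving *wahusuet*.
The plural form *wahusuet*: final consonant = /t/, coronal → -ov → *wahusuetov*.

wahusuetov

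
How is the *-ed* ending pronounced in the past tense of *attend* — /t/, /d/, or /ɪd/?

/ɪd/

The stem *attend* ends in /t/ or /d/.
The -ed suffix is realized as /ɪd/ after /t, d/; as /t/ after other voiceless consonants; and as /d/ after other voiced sounds.
So -ed on *attend* is pronounced /ɪd/.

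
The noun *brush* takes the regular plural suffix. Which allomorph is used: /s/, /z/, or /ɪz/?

/ɪz/

The stem *brush* ends in a sibilant (/s, z, ʃ, ʒ, tʃ, dʒ/).
The plural suffix surfaces as /ɪz/ after sibilants, /s/ after other voiceless consonants, and /z/ after other voiced sounds.
So the plural -s on *brush* is pronounced /ɪz/.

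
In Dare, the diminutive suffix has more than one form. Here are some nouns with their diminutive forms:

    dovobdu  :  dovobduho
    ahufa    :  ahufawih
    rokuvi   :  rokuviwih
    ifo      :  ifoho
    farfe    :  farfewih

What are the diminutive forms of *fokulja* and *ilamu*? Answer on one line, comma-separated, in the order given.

fokuljawih, ilamuho

The suffix is conditioned by the last vowel: -ho when the last vowel of the stem is a rounded vowel (*dovobdu*, *ifo*); -wih when the last vowel of the stem is an unrounded vowel (*ahufa*, *rokuvi*, *farfe*).
*fokulja*: last vowel = /a/, an unrounded vowel → -wih → *fokuljawih*.
The last vowel of *ilamu* is /u/, which is a rounded vowel, so the suffix is -ho, giving *ilamuho*.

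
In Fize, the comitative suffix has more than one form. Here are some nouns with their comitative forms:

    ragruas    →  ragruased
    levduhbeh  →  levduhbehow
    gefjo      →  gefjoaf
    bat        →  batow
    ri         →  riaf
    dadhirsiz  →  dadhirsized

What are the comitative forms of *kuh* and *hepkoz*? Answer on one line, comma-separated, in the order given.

The pattern is sibilance of the final sound: -ed when the stem ends in a sibilant (*ragruas*, *dadhirsiz*); -ow when the stem ends in a non-sibilant consonant (*levduhbeh*, *bat*); -af when the stem ends in a vowel (*gefjo*, *ri*).
The final sound of *kuh* is /h/, which is a non-sibilant consonant, so the suffix is -ow, giving *kuhow*.
The final sound of *hepkoz* is /z/, which is a sibilant, so the suffix is -ed, giving *hepkozed*.

kuhow, hepkozed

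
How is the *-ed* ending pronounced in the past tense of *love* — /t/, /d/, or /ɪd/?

/d/

The stem *love* ends in a voiced sound other than /d/.
The -ed suffix is realized as /ɪd/ after /t, d/; as /t/ after other voiceless consonants; and as /d/ after other voiced sounds.
So -ed on *love* is pronounced /d/.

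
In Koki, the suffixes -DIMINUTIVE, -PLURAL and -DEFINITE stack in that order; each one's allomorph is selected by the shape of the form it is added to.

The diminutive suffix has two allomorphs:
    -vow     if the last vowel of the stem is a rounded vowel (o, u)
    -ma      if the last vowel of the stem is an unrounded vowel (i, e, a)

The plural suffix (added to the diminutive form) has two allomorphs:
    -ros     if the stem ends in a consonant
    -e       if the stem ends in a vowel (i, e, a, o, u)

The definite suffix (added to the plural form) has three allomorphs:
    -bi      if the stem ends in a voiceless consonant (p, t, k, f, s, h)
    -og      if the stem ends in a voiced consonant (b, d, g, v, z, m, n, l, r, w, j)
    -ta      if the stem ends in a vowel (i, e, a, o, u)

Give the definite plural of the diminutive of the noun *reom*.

*reom*: last vowel = /o/, a rounded vowel → -vow → *reomvow*.
The diminutive form *reomvow* — final sound /w/ (a consonant) → -ros → *reomvowros*.
Since the final sound of the plural form *reomvowros* is /s/ (a voiceless consonant), it takes -bi, giving *reomvowrosbi*.

reomvowrosbi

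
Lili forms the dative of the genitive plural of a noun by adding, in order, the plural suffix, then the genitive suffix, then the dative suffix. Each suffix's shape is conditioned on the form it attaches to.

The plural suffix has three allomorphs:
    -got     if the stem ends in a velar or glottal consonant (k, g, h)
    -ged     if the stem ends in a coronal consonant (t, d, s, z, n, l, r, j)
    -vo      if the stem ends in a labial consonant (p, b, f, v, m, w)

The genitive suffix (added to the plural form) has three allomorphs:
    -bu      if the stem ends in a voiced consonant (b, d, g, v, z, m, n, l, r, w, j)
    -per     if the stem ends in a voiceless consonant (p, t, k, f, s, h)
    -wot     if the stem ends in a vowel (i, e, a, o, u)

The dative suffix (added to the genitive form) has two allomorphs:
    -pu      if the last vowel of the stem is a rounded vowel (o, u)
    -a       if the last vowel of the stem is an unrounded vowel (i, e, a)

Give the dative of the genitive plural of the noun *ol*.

olgedbupu

The final consonant of *ol* is /l/, which is coronal, so the plural suffix is -ged, giving *olged*.
The final sound of the plural form *olged* is /d/, which is a voiced consonant, so the genitive suffix is -bu, giving *olgedbu*.
The genitive form *olgedbu* — last vowel /u/ (a rounded vowel) → -pu → *olgedbupu*.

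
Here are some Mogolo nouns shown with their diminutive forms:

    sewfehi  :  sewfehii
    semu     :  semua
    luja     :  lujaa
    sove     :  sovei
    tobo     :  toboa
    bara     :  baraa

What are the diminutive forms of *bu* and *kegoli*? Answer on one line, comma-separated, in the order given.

The pattern is front/back vowel harmony: -i when the last vowel of the stem is a front vowel (*sewfehi*, *sove*); -a when the last vowel of the stem is a back vowel (*semu*, *luja*, *tobo*, *bara*).
*bu*: last vowel = /u/, a back vowel → -a → *bua*.
*kegoli* — last vowel /i/ (a front vowel) → -i → *kegolii*.

bua, kegolii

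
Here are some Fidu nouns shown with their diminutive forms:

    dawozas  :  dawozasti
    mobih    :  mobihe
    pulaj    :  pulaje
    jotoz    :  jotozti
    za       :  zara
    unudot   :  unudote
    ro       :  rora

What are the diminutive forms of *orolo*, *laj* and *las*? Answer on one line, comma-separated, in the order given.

The pattern is sibilance of the final sound: -ti when the stem ends in a sibilant (*dawozas*, *jotoz*); -e when the stem ends in a non-sibilant consonant (*mobih*, *pulaj*, *unudot*); -ra when the stem ends in a vowel (*za*, *ro*).
*orolo* — final sound /o/ (a vowel) → -ra → *orolora*.
Since the final sound of *laj* is /j/ (a non-sibilant consonant), it takes -e, giving *laje*.
Since the final sound of *las* is /s/ (a sibilant), it takes -ti, giving *lasti*.

orolora, laje, lasti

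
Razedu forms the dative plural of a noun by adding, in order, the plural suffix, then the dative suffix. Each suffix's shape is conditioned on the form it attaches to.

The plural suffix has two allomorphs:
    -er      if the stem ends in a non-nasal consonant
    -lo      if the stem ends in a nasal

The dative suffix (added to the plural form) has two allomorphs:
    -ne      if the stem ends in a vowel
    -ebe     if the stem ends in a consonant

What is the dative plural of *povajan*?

The final consonant of *povajan* is /n/, which is a nasal, so the plural suffix is -lo, giving *povajanlo*.
The plural form *povajanlo* — final sound /o/ (a vowel) → -ne → *povajanlone*.

povajanlone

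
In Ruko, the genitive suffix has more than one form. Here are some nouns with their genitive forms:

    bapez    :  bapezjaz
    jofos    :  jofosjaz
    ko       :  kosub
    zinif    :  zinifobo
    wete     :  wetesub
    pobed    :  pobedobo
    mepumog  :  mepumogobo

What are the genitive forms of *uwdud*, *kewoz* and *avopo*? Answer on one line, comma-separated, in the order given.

Looking at the final sound of each stem: -jaz when the stem ends in a sibilant (*bapez*, *jofos*); -obo when the stem ends in a non-sibilant consonant (*zinif*, *pobed*, *mepumog*); -sub when the stem ends in a vowel (*ko*, *wete*).
*uwdud*: final sound = /d/, a non-sibilant consonant → -obo → *uwdudobo*.
*kewoz* — final sound /z/ (a sibilant) → -jaz → *kewozjaz*.
*avopo* — final sound /o/ (a vowel) → -sub → *avoposub*.

uwdudobo, kewozjaz, avoposub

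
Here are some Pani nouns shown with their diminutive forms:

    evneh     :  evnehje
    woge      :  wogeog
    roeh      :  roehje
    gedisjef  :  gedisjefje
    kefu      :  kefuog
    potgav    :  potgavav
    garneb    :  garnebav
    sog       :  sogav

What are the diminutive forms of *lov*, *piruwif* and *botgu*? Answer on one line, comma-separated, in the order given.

The pattern is voicing of the final sound: -je when the stem ends in a voiceless consonant (*evneh*, *roeh*, *gedisjef*); -av when the stem ends in a voiced consonant (*potgav*, *garneb*, *sog*); -og when the stem ends in a vowel (*woge*, *kefu*).
Since the final sound of *lov* is /v/ (a voiced consonant), it takes -av, giving *lovav*.
Since the final sound of *piruwif* is /f/ (a voiceless consonant), it takes -je, giving *piruwifje*.
The final sound of *botgu* is /u/, which is a vowel, so the suffix is -og, giving *botguog*.

lovav, piruwifje, botguog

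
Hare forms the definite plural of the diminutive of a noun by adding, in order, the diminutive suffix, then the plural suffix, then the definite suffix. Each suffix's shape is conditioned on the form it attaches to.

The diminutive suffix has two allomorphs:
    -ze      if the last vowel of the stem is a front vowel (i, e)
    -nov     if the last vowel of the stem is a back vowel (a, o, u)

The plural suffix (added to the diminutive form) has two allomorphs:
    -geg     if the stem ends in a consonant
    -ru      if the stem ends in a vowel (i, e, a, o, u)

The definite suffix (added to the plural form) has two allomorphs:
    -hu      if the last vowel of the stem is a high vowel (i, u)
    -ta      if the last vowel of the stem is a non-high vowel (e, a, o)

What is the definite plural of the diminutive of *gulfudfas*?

gulfudfasnovgegta

The last vowel of *gulfudfas* is /a/, which is a back vowel, so the diminutive suffix is -nov, giving *gulfudfasnov*.
The diminutive form *gulfudfasnov* — final sound /v/ (a consonant) → -geg → *gulfudfasnovgeg*.
The last vowel of the plural form *gulfudfasnovgeg* is /e/, which is a non-high vowel, so the definite suffix is -ta, giving *gulfudfasnovgegta*.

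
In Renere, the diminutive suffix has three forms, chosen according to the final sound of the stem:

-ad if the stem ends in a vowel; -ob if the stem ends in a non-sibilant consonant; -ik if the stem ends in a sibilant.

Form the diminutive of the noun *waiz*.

The final sound of *waiz* is /z/, which is a sibilant, so the suffix is -ik, giving *waizik*.

waizik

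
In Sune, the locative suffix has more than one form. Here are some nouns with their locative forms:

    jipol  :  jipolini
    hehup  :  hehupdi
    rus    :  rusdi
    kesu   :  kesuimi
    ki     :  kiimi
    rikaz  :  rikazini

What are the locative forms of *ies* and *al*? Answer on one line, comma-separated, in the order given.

iesdi, alini

The suffix is conditioned by the final sound: -di when the stem ends in a voiceless consonant (*hehup*, *rus*); -ini when the stem ends in a voiced consonant (*jipol*, *rikaz*); -imi when the stem ends in a vowel (*kesu*, *ki*).
Since the final sound of *ies* is /s/ (a voiceless consonant), it takes -di, giving *iesdi*.
*al*: final sound = /l/, a voiced consonant → -ini → *alini*.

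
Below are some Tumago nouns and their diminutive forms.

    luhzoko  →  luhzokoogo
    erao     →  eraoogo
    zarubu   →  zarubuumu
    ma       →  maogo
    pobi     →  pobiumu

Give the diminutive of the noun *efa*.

efaogo

The pattern is height harmony: -umu when the last vowel of the stem is a high vowel (*zarubu*, *pobi*); -ogo when the last vowel of the stem is a non-high vowel (*luhzoko*, *erao*, *ma*).
*efa*: last vowel = /a/, a non-high vowel → -ogo → *efaogo*.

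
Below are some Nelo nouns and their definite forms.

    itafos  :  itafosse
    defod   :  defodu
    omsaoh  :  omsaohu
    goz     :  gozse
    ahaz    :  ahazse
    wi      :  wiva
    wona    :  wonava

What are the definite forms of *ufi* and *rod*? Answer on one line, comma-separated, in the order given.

ufiva, rodu

The pattern is sibilance of the final sound: -se when the stem ends in a sibilant (*itafos*, *goz*, *ahaz*); -u when the stem ends in a non-sibilant consonant (*defod*, *omsaoh*); -va when the stem ends in a vowel (*wi*, *wona*).
The final sound of *ufi* is /i/, which is a vowel, so the suffix is -va, giving *ufiva*.
*rod*: final sound = /d/, a non-sibilant consonant → -u → *rodu*.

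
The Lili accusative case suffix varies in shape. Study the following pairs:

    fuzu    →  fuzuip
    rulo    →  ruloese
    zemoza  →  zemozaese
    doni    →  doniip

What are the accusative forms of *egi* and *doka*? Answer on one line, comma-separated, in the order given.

Looking at the last vowel of each stem: -ip when the last vowel of the stem is a high vowel (*fuzu*, *doni*); -ese when the last vowel of the stem is a non-high vowel (*rulo*, *zemoza*).
*egi*: last vowel = /i/, a high vowel → -ip → *egiip*.
The last vowel of *doka* is /a/, which is a non-high vowel, so the suffix is -ese, giving *dokaese*.

egiip, dokaese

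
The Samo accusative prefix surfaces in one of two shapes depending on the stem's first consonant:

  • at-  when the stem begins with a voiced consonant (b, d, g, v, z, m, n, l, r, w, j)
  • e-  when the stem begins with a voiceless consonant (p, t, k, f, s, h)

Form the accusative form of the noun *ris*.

The first consonant of *ris* is /r/, which is voiced, so the prefix is at-, giving *atris*.

atris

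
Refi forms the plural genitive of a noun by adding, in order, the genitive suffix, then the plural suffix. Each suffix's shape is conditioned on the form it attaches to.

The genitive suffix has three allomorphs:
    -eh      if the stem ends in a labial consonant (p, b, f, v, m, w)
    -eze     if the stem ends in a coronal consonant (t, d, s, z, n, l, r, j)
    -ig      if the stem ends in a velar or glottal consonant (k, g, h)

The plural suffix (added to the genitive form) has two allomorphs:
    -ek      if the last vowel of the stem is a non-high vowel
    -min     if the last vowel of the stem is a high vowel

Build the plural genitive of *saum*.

saumehek

Since the final consonant of *saum* is /m/ (labial), it takes -eh, giving *saumeh*.
Since the last vowel of the genitive form *saumeh* is /e/ (a non-high vowel), it takes -ek, giving *saumehek*.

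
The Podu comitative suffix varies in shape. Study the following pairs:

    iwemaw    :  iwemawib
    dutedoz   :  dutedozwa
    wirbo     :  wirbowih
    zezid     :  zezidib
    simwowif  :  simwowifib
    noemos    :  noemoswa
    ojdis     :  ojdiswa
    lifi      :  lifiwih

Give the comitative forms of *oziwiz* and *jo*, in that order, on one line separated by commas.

oziwizwa, jowih

The suffix is conditioned by the final sound: -wa when the stem ends in a sibilant (*dutedoz*, *noemos*, *ojdis*); -ib when the stem ends in a non-sibilant consonant (*iwemaw*, *zezid*, *simwowif*); -wih when the stem ends in a vowel (*wirbo*, *lifi*).
The final sound of *oziwiz* is /z/, which is a sibilant, so the suffix is -wa, giving *oziwizwa*.
The final sound of *jo* is /o/, which is a vowel, so the suffix is -wih, giving *jowih*.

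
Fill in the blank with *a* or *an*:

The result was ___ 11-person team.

The indefinite article is chosen by the initial *sound* of the following word, not its spelling.
The number *11* is spoken "eleven", beginning with /ɪˈlɛvən/ — a vowel sound.
So the article is *an*: The result was an 11-person team.

an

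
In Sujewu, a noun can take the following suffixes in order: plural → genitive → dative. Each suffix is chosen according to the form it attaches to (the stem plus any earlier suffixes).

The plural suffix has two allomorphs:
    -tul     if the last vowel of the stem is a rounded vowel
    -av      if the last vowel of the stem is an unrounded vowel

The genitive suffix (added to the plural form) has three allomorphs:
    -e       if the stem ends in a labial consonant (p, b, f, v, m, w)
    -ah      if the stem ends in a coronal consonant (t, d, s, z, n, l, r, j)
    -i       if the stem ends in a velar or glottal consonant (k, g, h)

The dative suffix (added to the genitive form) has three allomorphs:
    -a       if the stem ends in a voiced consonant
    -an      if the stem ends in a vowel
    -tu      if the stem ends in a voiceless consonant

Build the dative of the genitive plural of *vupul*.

vupultulahtu

*vupul* — last vowel /u/ (a rounded vowel) → -tul → *vupultul*.
The plural form *vupultul*: final consonant = /l/, coronal → -ah → *vupultulah*.
The genitive form *vupultulah*: final sound = /h/, a voiceless consonant → -tu → *vupultulahtu*.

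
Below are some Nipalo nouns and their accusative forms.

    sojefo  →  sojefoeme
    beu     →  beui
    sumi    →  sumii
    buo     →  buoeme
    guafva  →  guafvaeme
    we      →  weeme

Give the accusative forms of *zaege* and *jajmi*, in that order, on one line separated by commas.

zaegeeme, jajmii

The alternation tracks the last vowel of the stem — -i when the last vowel of the stem is a high vowel (*beu*, *sumi*); -eme when the last vowel of the stem is a non-high vowel (*sojefo*, *buo*, *guafva*, *we*).
*zaege*: last vowel = /e/, a non-high vowel → -eme → *zaegeeme*.
*jajmi*: last vowel = /i/, a high vowel → -i → *jajmii*.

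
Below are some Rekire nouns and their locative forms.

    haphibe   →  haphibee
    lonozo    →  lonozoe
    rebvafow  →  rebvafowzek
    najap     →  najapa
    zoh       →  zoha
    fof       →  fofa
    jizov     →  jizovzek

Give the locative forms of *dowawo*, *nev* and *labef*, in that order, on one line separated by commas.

dowawoe, nevzek, labefa

The suffix is conditioned by the final sound: -a when the stem ends in a voiceless consonant (*najap*, *zoh*, *fof*); -zek when the stem ends in a voiced consonant (*rebvafow*, *jizov*); -e when the stem ends in a vowel (*haphibe*, *lonozo*).
The final sound of *dowawo* is /o/, which is a vowel, so the suffix is -e, giving *dowawoe*.
The final sound of *nev* is /v/, which is a voiced consonant, so the suffix is -zek, giving *nevzek*.
The final sound of *labef* is /f/, which is a voiceless consonant, so the suffix is -a, giving *labefa*.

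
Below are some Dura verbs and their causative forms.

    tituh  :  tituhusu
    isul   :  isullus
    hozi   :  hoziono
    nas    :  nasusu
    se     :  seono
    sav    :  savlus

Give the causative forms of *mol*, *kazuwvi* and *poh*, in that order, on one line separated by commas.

mollus, kazuwviono, pohusu

Looking at the final sound of each stem: -usu when the stem ends in a voiceless consonant (*tituh*, *nas*); -lus when the stem ends in a voiced consonant (*isul*, *sav*); -ono when the stem ends in a vowel (*hozi*, *se*).
*mol* — final sound /l/ (a voiced consonant) → -lus → *mollus*.
The final sound of *kazuwvi* is /i/, which is a vowel, so the suffix is -ono, giving *kazuwviono*.
Since the final sound of *poh* is /h/ (a voiceless consonant), it takes -usu, giving *pohusu*.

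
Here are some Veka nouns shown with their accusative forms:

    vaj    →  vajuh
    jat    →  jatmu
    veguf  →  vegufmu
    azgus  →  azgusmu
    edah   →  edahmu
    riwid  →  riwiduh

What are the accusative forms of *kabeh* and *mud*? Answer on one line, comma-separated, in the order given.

kabehmu, muduh

The suffix is conditioned by the final consonant: -mu when the stem ends in a voiceless consonant (*jat*, *veguf*, *azgus*, *edah*); -uh when the stem ends in a voiced consonant (*vaj*, *riwid*).
*kabeh* — final consonant /h/ (voiceless) → -mu → *kabehmu*.
*mud* — final consonant /d/ (voiced) → -uh → *muduh*.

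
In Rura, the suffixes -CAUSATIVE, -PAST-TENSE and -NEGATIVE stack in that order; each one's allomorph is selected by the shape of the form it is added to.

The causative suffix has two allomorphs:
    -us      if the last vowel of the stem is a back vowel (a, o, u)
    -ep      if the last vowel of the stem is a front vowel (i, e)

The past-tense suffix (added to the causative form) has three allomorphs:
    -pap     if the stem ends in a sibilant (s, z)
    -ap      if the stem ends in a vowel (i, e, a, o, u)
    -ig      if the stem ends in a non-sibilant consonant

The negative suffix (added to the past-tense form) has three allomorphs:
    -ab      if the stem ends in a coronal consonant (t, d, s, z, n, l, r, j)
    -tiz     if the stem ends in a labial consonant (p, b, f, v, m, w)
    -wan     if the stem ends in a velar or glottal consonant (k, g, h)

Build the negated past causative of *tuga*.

tugauspaptiz

*tuga*: last vowel = /a/, a back vowel → -us → *tugaus*.
The final sound of the causative form *tugaus* is /s/, which is a sibilant, so the past-tense suffix is -pap, giving *tugauspap*.
The past-tense form *tugauspap* — final consonant /p/ (labial) → -tiz → *tugauspaptiz*.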